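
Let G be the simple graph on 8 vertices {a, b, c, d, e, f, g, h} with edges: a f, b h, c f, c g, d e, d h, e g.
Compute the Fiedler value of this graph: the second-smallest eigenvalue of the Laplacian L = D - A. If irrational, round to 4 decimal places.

Reading degrees in the order [a, b, c, d, e, f, g, h] gives [1, 1, 2, 2, 2, 2, 2, 2]; set D = diag(1, 1, 2, 2, 2, 2, 2, 2) and form L = D - A. The sorted Laplacian eigenvalues are [0, 0.1522, 0.5858, 1.2346, 2, 2.7654, 3.4142, 3.8478]; the algebraic connectivity is the second entry, 0.1522. By the matrix-tree theorem the graph has (1/8) * product of the nonzero eigenvalues = 1 spanning tree.

0.1522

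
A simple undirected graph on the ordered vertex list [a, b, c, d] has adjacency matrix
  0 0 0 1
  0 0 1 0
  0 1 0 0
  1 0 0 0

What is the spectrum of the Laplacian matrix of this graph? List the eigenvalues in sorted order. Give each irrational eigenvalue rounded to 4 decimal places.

Reading degrees in the order [a, b, c, d] gives [1, 1, 1, 1]; set D = diag(1, 1, 1, 1) and form L = D - A. L is symmetric positive semidefinite, so every eigenvalue is real and nonnegative. The 2 zero eigenvalues correspond to the 2 connected components. The largest eigenvalue, 2, is at most the vertex count 4.

[0, 0, 2, 2]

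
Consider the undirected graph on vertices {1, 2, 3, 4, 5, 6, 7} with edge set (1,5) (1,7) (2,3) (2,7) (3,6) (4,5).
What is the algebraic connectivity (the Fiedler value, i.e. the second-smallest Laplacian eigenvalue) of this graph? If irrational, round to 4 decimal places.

Reading degrees in the order [1, 2, 3, 4, 5, 6, 7] gives [2, 2, 2, 1, 2, 1, 2]; set D = diag(2, 2, 2, 1, 2, 1, 2) and form L = D - A. The smallest Laplacian eigenvalue is always 0. The next one, lambda_2 = 0.1981, measures how hard the graph is to disconnect: larger values mean better connectivity. The largest eigenvalue, 3.8019, is at most the vertex count 7.

0.1981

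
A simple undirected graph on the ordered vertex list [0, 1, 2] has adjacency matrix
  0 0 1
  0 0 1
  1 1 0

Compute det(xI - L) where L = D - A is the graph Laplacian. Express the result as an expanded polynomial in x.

Reading degrees in the order [0, 1, 2] gives [1, 1, 2]; set D = diag(1, 1, 2) and form L = D - A. The eigenvalues of L are [0, 1, 3]; the characteristic polynomial is the product of (x - lambda_i), which multiplies out to x^3 - 4x^2 + 3x. Since p(0) = det(-L) = 0, x divides p(x). There is one zero in the spectrum, matching the 1 component. By the matrix-tree theorem the graph has (1/3) * product of the nonzero eigenvalues = 1 spanning tree.

x^3 - 4x^2 + 3x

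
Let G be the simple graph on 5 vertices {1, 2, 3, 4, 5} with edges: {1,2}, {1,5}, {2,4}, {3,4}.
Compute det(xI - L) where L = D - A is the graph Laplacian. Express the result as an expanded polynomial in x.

x^5 - 8x^4 + 21x^3 - 20x^2 + 5x

With the vertex order [1, 2, 3, 4, 5], the degrees are [2, 2, 1, 2, 1], giving D = diag(2, 2, 1, 2, 1) and L = D - A. L has integer entries, so p(x) = det(xI - L) has integer coefficients. Expanding the determinant yields x^5 - 8x^4 + 21x^3 - 20x^2 + 5x. Since p(0) = det(-L) = 0, x divides p(x). The eigenvalues sum to 8, which equals trace(L) = 2|E|. There is one zero in the spectrum, matching the 1 component.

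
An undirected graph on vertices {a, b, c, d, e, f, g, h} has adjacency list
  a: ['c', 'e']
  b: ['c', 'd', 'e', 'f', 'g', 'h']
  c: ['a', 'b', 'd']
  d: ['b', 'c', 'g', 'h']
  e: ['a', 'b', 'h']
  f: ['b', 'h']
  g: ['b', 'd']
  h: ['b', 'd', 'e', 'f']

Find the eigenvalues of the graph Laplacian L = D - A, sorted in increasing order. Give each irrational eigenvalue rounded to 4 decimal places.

[0, 1.2891, 1.6228, 2.7261, 3.0936, 4.5267, 5.6511, 7.0906]

Each diagonal entry of L is the vertex degree and each off-diagonal entry is -1 where an edge is present, 0 otherwise; in the order [a, b, c, d, e, f, g, h] the diagonal is [2, 6, 3, 4, 3, 2, 2, 4]. Diagonalising L (or applying a numerical eigensolver to the 8x8 matrix) gives the spectrum above.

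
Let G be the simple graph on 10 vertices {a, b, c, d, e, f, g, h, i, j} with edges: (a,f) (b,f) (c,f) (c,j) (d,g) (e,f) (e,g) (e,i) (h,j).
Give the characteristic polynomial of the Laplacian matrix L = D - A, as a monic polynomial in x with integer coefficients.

Each diagonal entry of L is the vertex degree and each off-diagonal entry is -1 where an edge is present, 0 otherwise; in the order [a, b, c, d, e, f, g, h, i, j] the diagonal is [1, 1, 2, 1, 3, 4, 2, 1, 1, 2]. L has integer entries, so p(x) = det(xI - L) has integer coefficients. Expanding the determinant yields x^10 - 18x^9 + 132x^8 - 514x^7 + 1161x^6 - 1562x^5 + 1238x^4 - 550x^3 + 122x^2 - 10x. The constant term is 0 because L is singular (the all-ones vector lies in its kernel). By the matrix-tree theorem the graph has (1/10) * product of the nonzero eigenvalues = 1 spanning tree. The eigenvalues sum to 18, which equals trace(L) = 2|E|.

x^10 - 18x^9 + 132x^8 - 514x^7 + 1161x^6 - 1562x^5 + 1238x^4 - 550x^3 + 122x^2 - 10x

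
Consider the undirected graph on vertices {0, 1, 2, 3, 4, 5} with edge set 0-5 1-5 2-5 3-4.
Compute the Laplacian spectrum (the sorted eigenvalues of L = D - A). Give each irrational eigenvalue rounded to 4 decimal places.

With the vertex order [0, 1, 2, 3, 4, 5], the degrees are [1, 1, 1, 1, 1, 3], giving D = diag(1, 1, 1, 1, 1, 3) and L = D - A. Since every row of L sums to 0, the all-ones vector is in the kernel and 0 is an eigenvalue. The 2 zero eigenvalues correspond to the 2 connected components. The largest eigenvalue, 4, is at most the vertex count 6. There are 2 zeros in the spectrum, matching the 2 components.

[0, 0, 1, 1, 2, 4]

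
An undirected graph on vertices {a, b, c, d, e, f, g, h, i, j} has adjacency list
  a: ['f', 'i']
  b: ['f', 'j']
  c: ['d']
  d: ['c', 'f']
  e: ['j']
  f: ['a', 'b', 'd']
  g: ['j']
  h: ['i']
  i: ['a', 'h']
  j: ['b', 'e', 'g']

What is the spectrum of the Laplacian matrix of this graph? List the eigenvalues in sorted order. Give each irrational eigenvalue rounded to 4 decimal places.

[0, 0.1640, 0.2885, 1, 1, 1.6385, 2.3252, 3.0979, 3.9293, 4.5566]

Each diagonal entry of L is the vertex degree and each off-diagonal entry is -1 where an edge is present, 0 otherwise; in the order [a, b, c, d, e, f, g, h, i, j] the diagonal is [2, 2, 1, 2, 1, 3, 1, 1, 2, 3]. The multiplicity of 0 as a Laplacian eigenvalue equals the number of connected components.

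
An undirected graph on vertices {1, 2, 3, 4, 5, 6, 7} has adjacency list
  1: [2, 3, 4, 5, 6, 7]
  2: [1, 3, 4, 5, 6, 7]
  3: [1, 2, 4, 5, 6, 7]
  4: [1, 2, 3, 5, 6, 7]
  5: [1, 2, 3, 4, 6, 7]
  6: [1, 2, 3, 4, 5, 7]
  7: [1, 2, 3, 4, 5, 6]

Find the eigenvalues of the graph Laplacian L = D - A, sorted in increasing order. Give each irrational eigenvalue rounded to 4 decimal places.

With the vertex order [1, 2, 3, 4, 5, 6, 7], the degrees are [6, 6, 6, 6, 6, 6, 6], giving D = diag(6, 6, 6, 6, 6, 6, 6) and L = D - A. L is symmetric positive semidefinite, so every eigenvalue is real and nonnegative. The single zero eigenvalue shows the graph is connected. There is one zero in the spectrum, matching the 1 component.

[0, 7, 7, 7, 7, 7, 7]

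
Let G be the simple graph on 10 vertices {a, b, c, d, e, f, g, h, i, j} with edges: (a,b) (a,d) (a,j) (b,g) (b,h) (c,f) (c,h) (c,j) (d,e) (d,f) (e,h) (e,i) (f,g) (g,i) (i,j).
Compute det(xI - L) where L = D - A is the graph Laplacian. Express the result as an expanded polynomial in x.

x^10 - 30x^9 + 390x^8 - 2880x^7 + 13305x^6 - 39882x^5 + 77640x^4 - 94800x^3 + 66000x^2 - 20000x

With the vertex order [a, b, c, d, e, f, g, h, i, j], the degrees are [3, 3, 3, 3, 3, 3, 3, 3, 3, 3], giving D = diag(3, 3, 3, 3, 3, 3, 3, 3, 3, 3) and L = D - A. Computing det(xI - L) by cofactor expansion (or equivalently via sum-over-permutations) gives x^10 - 30x^9 + 390x^8 - 2880x^7 + 13305x^6 - 39882x^5 + 77640x^4 - 94800x^3 + 66000x^2 - 20000x. The coefficient of x^9 equals -trace(L) = -30, matching the sum of degrees. There is one zero in the spectrum, matching the 1 component.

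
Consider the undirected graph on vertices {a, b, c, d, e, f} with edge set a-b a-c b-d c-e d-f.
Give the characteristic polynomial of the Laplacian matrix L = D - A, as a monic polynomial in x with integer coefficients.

With the vertex order [a, b, c, d, e, f], the degrees are [2, 2, 2, 2, 1, 1], giving D = diag(2, 2, 2, 2, 1, 1) and L = D - A. L has integer entries, so p(x) = det(xI - L) has integer coefficients. Expanding the determinant yields x^6 - 10x^5 + 36x^4 - 56x^3 + 35x^2 - 6x. The constant term is 0 because L is singular (the all-ones vector lies in its kernel). By the matrix-tree theorem the graph has (1/6) * product of the nonzero eigenvalues = 1 spanning tree. The eigenvalues sum to 10, which equals trace(L) = 2|E|.

x^6 - 10x^5 + 36x^4 - 56x^3 + 35x^2 - 6x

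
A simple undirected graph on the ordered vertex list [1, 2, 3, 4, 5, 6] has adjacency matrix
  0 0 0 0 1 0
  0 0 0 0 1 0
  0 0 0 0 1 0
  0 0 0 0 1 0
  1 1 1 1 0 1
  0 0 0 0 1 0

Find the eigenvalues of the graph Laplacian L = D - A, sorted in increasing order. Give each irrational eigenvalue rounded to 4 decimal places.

Reading degrees in the order [1, 2, 3, 4, 5, 6] gives [1, 1, 1, 1, 5, 1]; set D = diag(1, 1, 1, 1, 5, 1) and form L = D - A. Diagonalising L (or applying a numerical eigensolver to the 6x6 matrix) gives the spectrum above. The largest eigenvalue, 6, is at most the vertex count 6. The eigenvalues sum to 10, which equals trace(L) = 2|E|.

[0, 1, 1, 1, 1, 6]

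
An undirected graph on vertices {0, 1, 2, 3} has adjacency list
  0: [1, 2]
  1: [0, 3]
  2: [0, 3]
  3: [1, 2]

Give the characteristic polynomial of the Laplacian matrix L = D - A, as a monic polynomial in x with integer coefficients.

Each diagonal entry of L is the vertex degree and each off-diagonal entry is -1 where an edge is present, 0 otherwise; in the order [0, 1, 2, 3] the diagonal is [2, 2, 2, 2]. L has integer entries, so p(x) = det(xI - L) has integer coefficients. Expanding the determinant yields x^4 - 8x^3 + 20x^2 - 16x. The coefficient of x^3 equals -trace(L) = -8, matching the sum of degrees. The eigenvalues sum to 8, which equals trace(L) = 2|E|. There is one zero in the spectrum, matching the 1 component.

x^4 - 8x^3 + 20x^2 - 16x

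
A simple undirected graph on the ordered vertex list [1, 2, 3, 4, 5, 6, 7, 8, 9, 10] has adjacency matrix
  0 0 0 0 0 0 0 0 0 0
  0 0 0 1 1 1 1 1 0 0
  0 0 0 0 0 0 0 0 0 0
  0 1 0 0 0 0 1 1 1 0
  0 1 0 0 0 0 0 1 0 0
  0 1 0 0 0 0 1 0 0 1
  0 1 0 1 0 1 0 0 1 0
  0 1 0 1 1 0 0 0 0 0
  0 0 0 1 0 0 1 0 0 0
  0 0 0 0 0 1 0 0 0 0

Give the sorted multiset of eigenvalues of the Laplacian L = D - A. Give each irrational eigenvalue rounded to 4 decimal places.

With the vertex order [1, 2, 3, 4, 5, 6, 7, 8, 9, 10], the degrees are [0, 5, 0, 4, 2, 3, 4, 3, 2, 1], giving D = diag(0, 5, 0, 4, 2, 3, 4, 3, 2, 1) and L = D - A. Diagonalising L (or applying a numerical eigensolver to the 10x10 matrix) gives the spectrum above. The 3 zero eigenvalues correspond to the 3 connected components. The eigenvalues sum to 24, which equals trace(L) = 2|E|.

[0, 0, 0, 0.6683, 1.2911, 2.6789, 3.1967, 4.5266, 5.4488, 6.1896]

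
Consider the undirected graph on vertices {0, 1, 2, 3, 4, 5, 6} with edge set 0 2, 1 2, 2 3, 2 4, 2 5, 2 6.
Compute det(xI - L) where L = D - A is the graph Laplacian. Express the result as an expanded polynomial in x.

x^7 - 12x^6 + 45x^5 - 80x^4 + 75x^3 - 36x^2 + 7x

Each diagonal entry of L is the vertex degree and each off-diagonal entry is -1 where an edge is present, 0 otherwise; in the order [0, 1, 2, 3, 4, 5, 6] the diagonal is [1, 1, 6, 1, 1, 1, 1]. Computing det(xI - L) by cofactor expansion (or equivalently via sum-over-permutations) gives x^7 - 12x^6 + 45x^5 - 80x^4 + 75x^3 - 36x^2 + 7x. Since p(0) = det(-L) = 0, x divides p(x).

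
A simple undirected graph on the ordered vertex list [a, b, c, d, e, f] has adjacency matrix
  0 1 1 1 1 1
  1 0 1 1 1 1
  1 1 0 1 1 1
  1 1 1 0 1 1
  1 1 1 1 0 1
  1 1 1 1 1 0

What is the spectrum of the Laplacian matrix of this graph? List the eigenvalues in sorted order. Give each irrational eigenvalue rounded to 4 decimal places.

With the vertex order [a, b, c, d, e, f], the degrees are [5, 5, 5, 5, 5, 5], giving D = diag(5, 5, 5, 5, 5, 5) and L = D - A. The multiplicity of 0 as a Laplacian eigenvalue equals the number of connected components.

[0, 6, 6, 6, 6, 6]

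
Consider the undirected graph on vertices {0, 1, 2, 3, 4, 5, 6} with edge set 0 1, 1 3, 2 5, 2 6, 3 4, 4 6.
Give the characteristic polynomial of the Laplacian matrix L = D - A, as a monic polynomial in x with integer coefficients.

Reading degrees in the order [0, 1, 2, 3, 4, 5, 6] gives [1, 2, 2, 2, 2, 1, 2]; set D = diag(1, 2, 2, 2, 2, 1, 2) and form L = D - A. L has integer entries, so p(x) = det(xI - L) has integer coefficients. Expanding the determinant yields x^7 - 12x^6 + 55x^5 - 120x^4 + 126x^3 - 56x^2 + 7x. The constant term is 0 because L is singular (the all-ones vector lies in its kernel). By the matrix-tree theorem the graph has (1/7) * product of the nonzero eigenvalues = 1 spanning tree.

x^7 - 12x^6 + 55x^5 - 120x^4 + 126x^3 - 56x^2 + 7x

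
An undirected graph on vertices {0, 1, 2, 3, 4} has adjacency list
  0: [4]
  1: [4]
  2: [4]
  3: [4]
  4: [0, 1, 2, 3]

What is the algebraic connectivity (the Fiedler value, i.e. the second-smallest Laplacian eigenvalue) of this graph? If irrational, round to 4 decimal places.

Each diagonal entry of L is the vertex degree and each off-diagonal entry is -1 where an edge is present, 0 otherwise; in the order [0, 1, 2, 3, 4] the diagonal is [1, 1, 1, 1, 4]. The smallest Laplacian eigenvalue is always 0. The next one, lambda_2 = 1, measures how hard the graph is to disconnect: larger values mean better connectivity.

1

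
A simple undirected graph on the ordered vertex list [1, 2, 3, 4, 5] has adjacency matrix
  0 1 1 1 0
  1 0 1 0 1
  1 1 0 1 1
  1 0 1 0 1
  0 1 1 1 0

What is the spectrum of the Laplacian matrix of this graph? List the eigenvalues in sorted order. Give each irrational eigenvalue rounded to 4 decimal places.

Each diagonal entry of L is the vertex degree and each off-diagonal entry is -1 where an edge is present, 0 otherwise; in the order [1, 2, 3, 4, 5] the diagonal is [3, 3, 4, 3, 3]. The multiplicity of 0 as a Laplacian eigenvalue equals the number of connected components. The single zero eigenvalue shows the graph is connected. The largest eigenvalue, 5, is at most the vertex count 5.

[0, 3, 3, 5, 5]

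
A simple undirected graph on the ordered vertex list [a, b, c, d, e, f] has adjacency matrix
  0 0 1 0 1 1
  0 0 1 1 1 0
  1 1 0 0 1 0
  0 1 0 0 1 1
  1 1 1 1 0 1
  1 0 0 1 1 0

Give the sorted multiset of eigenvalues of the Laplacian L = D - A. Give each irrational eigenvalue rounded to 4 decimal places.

[0, 2.3820, 2.3820, 4.6180, 4.6180, 6]

With the vertex order [a, b, c, d, e, f], the degrees are [3, 3, 3, 3, 5, 3], giving D = diag(3, 3, 3, 3, 5, 3) and L = D - A. Diagonalising L (or applying a numerical eigensolver to the 6x6 matrix) gives the spectrum above. The single zero eigenvalue shows the graph is connected. There is one zero in the spectrum, matching the 1 component. The largest eigenvalue, 6, is at most the vertex count 6.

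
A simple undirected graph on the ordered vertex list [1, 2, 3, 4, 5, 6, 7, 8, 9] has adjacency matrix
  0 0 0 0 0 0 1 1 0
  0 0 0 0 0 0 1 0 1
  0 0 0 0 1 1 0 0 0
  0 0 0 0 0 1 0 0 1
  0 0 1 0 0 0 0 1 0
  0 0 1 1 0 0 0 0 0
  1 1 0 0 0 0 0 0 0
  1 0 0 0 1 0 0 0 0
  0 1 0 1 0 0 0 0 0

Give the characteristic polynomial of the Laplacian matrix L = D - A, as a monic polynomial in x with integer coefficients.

x^9 - 18x^8 + 135x^7 - 546x^6 + 1287x^5 - 1782x^4 + 1386x^3 - 540x^2 + 81x

With the vertex order [1, 2, 3, 4, 5, 6, 7, 8, 9], the degrees are [2, 2, 2, 2, 2, 2, 2, 2, 2], giving D = diag(2, 2, 2, 2, 2, 2, 2, 2, 2) and L = D - A. L has integer entries, so p(x) = det(xI - L) has integer coefficients. Expanding the determinant yields x^9 - 18x^8 + 135x^7 - 546x^6 + 1287x^5 - 1782x^4 + 1386x^3 - 540x^2 + 81x. The constant term is 0 because L is singular (the all-ones vector lies in its kernel). There is one zero in the spectrum, matching the 1 component.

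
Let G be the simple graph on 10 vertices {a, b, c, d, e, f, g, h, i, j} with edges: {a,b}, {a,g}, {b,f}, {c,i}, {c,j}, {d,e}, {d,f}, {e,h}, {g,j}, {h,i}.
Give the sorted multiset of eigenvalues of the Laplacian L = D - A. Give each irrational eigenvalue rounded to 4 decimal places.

[0, 0.3820, 0.3820, 1.3820, 1.3820, 2.6180, 2.6180, 3.6180, 3.6180, 4]

With the vertex order [a, b, c, d, e, f, g, h, i, j], the degrees are [2, 2, 2, 2, 2, 2, 2, 2, 2, 2], giving D = diag(2, 2, 2, 2, 2, 2, 2, 2, 2, 2) and L = D - A. L is symmetric positive semidefinite, so every eigenvalue is real and nonnegative. There is one zero in the spectrum, matching the 1 component. The eigenvalues sum to 20, which equals trace(L) = 2|E|.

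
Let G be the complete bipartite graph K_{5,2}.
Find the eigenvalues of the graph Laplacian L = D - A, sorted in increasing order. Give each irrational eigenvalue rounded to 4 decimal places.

[0, 2, 2, 2, 2, 5, 7]

The graph has 7 vertices and degree multiset [5, 5, 2, 2, 2, 2, 2]; D is the diagonal matrix of degrees and L = D - A. The multiplicity of 0 as a Laplacian eigenvalue equals the number of connected components. The largest eigenvalue, 7, is at most the vertex count 7.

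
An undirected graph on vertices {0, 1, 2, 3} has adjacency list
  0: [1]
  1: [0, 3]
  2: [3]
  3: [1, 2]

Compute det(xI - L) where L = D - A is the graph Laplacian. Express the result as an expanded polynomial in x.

x^4 - 6x^3 + 10x^2 - 4x

Each diagonal entry of L is the vertex degree and each off-diagonal entry is -1 where an edge is present, 0 otherwise; in the order [0, 1, 2, 3] the diagonal is [1, 2, 1, 2]. L has integer entries, so p(x) = det(xI - L) has integer coefficients. Expanding the determinant yields x^4 - 6x^3 + 10x^2 - 4x. The constant term is 0 because L is singular (the all-ones vector lies in its kernel). There is one zero in the spectrum, matching the 1 component.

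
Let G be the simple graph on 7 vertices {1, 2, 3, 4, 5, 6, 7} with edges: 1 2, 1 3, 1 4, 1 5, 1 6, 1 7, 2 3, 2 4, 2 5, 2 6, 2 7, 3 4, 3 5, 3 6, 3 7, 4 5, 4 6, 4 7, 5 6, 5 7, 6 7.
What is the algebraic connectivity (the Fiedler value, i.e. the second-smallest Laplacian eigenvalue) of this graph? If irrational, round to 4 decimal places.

Each diagonal entry of L is the vertex degree and each off-diagonal entry is -1 where an edge is present, 0 otherwise; in the order [1, 2, 3, 4, 5, 6, 7] the diagonal is [6, 6, 6, 6, 6, 6, 6]. The sorted Laplacian eigenvalues are [0, 7, 7, 7, 7, 7, 7]; the algebraic connectivity is the second entry, 7. There is one zero in the spectrum, matching the 1 component.

7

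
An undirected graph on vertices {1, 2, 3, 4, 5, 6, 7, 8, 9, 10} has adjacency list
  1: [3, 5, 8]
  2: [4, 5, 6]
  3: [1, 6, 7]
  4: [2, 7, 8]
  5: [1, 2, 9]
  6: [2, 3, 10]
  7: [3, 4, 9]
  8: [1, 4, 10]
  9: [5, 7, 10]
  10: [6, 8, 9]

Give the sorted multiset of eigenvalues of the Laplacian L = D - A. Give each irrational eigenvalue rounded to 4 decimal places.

Each diagonal entry of L is the vertex degree and each off-diagonal entry is -1 where an edge is present, 0 otherwise; in the order [1, 2, 3, 4, 5, 6, 7, 8, 9, 10] the diagonal is [3, 3, 3, 3, 3, 3, 3, 3, 3, 3]. Since every row of L sums to 0, the all-ones vector is in the kernel and 0 is an eigenvalue. The single zero eigenvalue shows the graph is connected. By the matrix-tree theorem the graph has (1/10) * product of the nonzero eigenvalues = 2000 spanning trees.

[0, 2, 2, 2, 2, 2, 5, 5, 5, 5]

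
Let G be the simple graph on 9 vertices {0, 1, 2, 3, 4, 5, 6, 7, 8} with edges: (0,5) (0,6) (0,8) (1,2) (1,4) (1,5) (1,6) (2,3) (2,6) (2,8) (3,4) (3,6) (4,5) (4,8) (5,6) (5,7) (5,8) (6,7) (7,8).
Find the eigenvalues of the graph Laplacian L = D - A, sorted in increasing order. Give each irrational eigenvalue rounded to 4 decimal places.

[0, 2.1396, 3, 3.3716, 3.7270, 4.5565, 6.7075, 6.8503, 7.6476]

With the vertex order [0, 1, 2, 3, 4, 5, 6, 7, 8], the degrees are [3, 4, 4, 3, 4, 6, 6, 3, 5], giving D = diag(3, 4, 4, 3, 4, 6, 6, 3, 5) and L = D - A. L is symmetric positive semidefinite, so every eigenvalue is real and nonnegative. There is one zero in the spectrum, matching the 1 component. The largest eigenvalue, 7.6476, is at most the vertex count 9.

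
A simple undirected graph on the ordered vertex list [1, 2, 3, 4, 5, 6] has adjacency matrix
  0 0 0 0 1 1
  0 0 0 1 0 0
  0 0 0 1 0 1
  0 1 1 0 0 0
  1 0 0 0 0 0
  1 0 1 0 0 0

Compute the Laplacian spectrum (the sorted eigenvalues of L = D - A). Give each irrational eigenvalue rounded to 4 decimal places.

With the vertex order [1, 2, 3, 4, 5, 6], the degrees are [2, 1, 2, 2, 1, 2], giving D = diag(2, 1, 2, 2, 1, 2) and L = D - A. Since every row of L sums to 0, the all-ones vector is in the kernel and 0 is an eigenvalue.

[0, 0.2679, 1, 2, 3, 3.7321]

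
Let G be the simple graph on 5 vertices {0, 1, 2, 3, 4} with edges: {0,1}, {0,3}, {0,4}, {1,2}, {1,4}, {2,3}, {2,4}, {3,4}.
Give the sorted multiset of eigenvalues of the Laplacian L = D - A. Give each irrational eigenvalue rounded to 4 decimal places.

Each diagonal entry of L is the vertex degree and each off-diagonal entry is -1 where an edge is present, 0 otherwise; in the order [0, 1, 2, 3, 4] the diagonal is [3, 3, 3, 3, 4]. Since every row of L sums to 0, the all-ones vector is in the kernel and 0 is an eigenvalue. The largest eigenvalue, 5, is at most the vertex count 5.

[0, 3, 3, 5, 5]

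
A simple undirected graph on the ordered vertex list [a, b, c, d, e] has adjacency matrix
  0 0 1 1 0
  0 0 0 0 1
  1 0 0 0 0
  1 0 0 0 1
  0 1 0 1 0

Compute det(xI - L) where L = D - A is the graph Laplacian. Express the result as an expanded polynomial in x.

With the vertex order [a, b, c, d, e], the degrees are [2, 1, 1, 2, 2], giving D = diag(2, 1, 1, 2, 2) and L = D - A. L has integer entries, so p(x) = det(xI - L) has integer coefficients. Expanding the determinant yields x^5 - 8x^4 + 21x^3 - 20x^2 + 5x. Since p(0) = det(-L) = 0, x divides p(x). There is one zero in the spectrum, matching the 1 component.

x^5 - 8x^4 + 21x^3 - 20x^2 + 5x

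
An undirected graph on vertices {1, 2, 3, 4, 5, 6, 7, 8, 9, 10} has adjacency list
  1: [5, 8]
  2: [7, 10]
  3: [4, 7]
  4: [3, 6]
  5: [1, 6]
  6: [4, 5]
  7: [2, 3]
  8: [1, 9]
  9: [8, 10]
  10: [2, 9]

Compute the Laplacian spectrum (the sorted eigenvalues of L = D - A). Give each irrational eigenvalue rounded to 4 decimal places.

[0, 0.3820, 0.3820, 1.3820, 1.3820, 2.6180, 2.6180, 3.6180, 3.6180, 4]

With the vertex order [1, 2, 3, 4, 5, 6, 7, 8, 9, 10], the degrees are [2, 2, 2, 2, 2, 2, 2, 2, 2, 2], giving D = diag(2, 2, 2, 2, 2, 2, 2, 2, 2, 2) and L = D - A. Diagonalising L (or applying a numerical eigensolver to the 10x10 matrix) gives the spectrum above. The single zero eigenvalue shows the graph is connected. By the matrix-tree theorem the graph has (1/10) * product of the nonzero eigenvalues = 10 spanning trees. There is one zero in the spectrum, matching the 1 component.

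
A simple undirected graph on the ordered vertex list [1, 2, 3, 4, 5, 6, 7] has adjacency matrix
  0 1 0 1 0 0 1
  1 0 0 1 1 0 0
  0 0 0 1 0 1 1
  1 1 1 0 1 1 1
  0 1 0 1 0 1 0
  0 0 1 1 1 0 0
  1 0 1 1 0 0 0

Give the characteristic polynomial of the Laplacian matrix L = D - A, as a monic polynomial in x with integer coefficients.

x^7 - 24x^6 + 231x^5 - 1140x^4 + 3036x^3 - 4128x^2 + 2240x

Each diagonal entry of L is the vertex degree and each off-diagonal entry is -1 where an edge is present, 0 otherwise; in the order [1, 2, 3, 4, 5, 6, 7] the diagonal is [3, 3, 3, 6, 3, 3, 3]. L has integer entries, so p(x) = det(xI - L) has integer coefficients. Expanding the determinant yields x^7 - 24x^6 + 231x^5 - 1140x^4 + 3036x^3 - 4128x^2 + 2240x. Since p(0) = det(-L) = 0, x divides p(x). The largest eigenvalue, 7, is at most the vertex count 7.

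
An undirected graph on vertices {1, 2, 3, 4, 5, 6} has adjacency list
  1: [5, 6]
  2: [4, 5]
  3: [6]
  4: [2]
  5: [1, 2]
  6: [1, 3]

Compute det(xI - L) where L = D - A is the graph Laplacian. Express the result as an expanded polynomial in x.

Each diagonal entry of L is the vertex degree and each off-diagonal entry is -1 where an edge is present, 0 otherwise; in the order [1, 2, 3, 4, 5, 6] the diagonal is [2, 2, 1, 1, 2, 2]. L has integer entries, so p(x) = det(xI - L) has integer coefficients. Expanding the determinant yields x^6 - 10x^5 + 36x^4 - 56x^3 + 35x^2 - 6x. The coefficient of x^5 equals -trace(L) = -10, matching the sum of degrees. There is one zero in the spectrum, matching the 1 component. The eigenvalues sum to 10, which equals trace(L) = 2|E|.

x^6 - 10x^5 + 36x^4 - 56x^3 + 35x^2 - 6x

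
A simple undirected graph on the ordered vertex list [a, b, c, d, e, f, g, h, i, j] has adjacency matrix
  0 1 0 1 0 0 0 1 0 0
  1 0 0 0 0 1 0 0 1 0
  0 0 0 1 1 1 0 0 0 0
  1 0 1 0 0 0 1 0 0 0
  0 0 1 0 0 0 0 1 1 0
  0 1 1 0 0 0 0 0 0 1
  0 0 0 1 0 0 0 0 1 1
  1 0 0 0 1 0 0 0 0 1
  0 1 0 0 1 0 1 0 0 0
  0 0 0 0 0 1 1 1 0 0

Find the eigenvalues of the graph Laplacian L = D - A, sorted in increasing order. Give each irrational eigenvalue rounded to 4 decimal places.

Each diagonal entry of L is the vertex degree and each off-diagonal entry is -1 where an edge is present, 0 otherwise; in the order [a, b, c, d, e, f, g, h, i, j] the diagonal is [3, 3, 3, 3, 3, 3, 3, 3, 3, 3]. The multiplicity of 0 as a Laplacian eigenvalue equals the number of connected components. The single zero eigenvalue shows the graph is connected. By the matrix-tree theorem the graph has (1/10) * product of the nonzero eigenvalues = 2000 spanning trees.

[0, 2, 2, 2, 2, 2, 5, 5, 5, 5]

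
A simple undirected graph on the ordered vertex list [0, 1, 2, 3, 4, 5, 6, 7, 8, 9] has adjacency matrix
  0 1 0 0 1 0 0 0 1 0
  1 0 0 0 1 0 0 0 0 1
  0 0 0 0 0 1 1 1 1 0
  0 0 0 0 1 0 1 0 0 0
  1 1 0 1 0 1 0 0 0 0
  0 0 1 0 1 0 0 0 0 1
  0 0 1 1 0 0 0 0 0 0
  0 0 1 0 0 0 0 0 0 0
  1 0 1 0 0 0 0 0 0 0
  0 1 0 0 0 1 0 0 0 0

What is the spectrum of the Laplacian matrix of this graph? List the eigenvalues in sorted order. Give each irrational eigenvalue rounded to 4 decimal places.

[0, 0.6684, 0.9638, 1.3505, 2, 2.7659, 3.0704, 4.3270, 5.2095, 5.6446]

Each diagonal entry of L is the vertex degree and each off-diagonal entry is -1 where an edge is present, 0 otherwise; in the order [0, 1, 2, 3, 4, 5, 6, 7, 8, 9] the diagonal is [3, 3, 4, 2, 4, 3, 2, 1, 2, 2]. Diagonalising L (or applying a numerical eigensolver to the 10x10 matrix) gives the spectrum above. By the matrix-tree theorem the graph has (1/10) * product of the nonzero eigenvalues = 188 spanning trees.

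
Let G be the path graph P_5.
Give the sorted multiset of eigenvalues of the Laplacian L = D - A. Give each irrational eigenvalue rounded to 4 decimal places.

[0, 0.3820, 1.3820, 2.6180, 3.6180]

The graph has 5 vertices and degree multiset [2, 2, 2, 1, 1]; D is the diagonal matrix of degrees and L = D - A. The multiplicity of 0 as a Laplacian eigenvalue equals the number of connected components. The largest eigenvalue, 3.6180, is at most the vertex count 5.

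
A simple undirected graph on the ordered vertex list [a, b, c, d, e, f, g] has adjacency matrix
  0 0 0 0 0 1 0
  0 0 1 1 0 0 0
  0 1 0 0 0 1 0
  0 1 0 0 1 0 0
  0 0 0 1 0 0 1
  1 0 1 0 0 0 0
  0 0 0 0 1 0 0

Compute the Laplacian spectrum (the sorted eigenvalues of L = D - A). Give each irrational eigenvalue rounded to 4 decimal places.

With the vertex order [a, b, c, d, e, f, g], the degrees are [1, 2, 2, 2, 2, 2, 1], giving D = diag(1, 2, 2, 2, 2, 2, 1) and L = D - A. Since every row of L sums to 0, the all-ones vector is in the kernel and 0 is an eigenvalue. The single zero eigenvalue shows the graph is connected. The eigenvalues sum to 12, which equals trace(L) = 2|E|.

[0, 0.1981, 0.7530, 1.5550, 2.4450, 3.2470, 3.8019]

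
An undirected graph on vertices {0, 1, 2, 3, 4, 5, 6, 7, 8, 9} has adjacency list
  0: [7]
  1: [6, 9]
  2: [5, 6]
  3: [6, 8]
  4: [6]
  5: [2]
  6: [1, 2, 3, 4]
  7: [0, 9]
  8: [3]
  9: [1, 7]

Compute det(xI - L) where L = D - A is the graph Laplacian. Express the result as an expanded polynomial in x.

x^10 - 18x^9 + 133x^8 - 526x^7 + 1214x^6 - 1670x^5 + 1343x^4 - 596x^3 + 129x^2 - 10x

Reading degrees in the order [0, 1, 2, 3, 4, 5, 6, 7, 8, 9] gives [1, 2, 2, 2, 1, 1, 4, 2, 1, 2]; set D = diag(1, 2, 2, 2, 1, 1, 4, 2, 1, 2) and form L = D - A. L has integer entries, so p(x) = det(xI - L) has integer coefficients. Expanding the determinant yields x^10 - 18x^9 + 133x^8 - 526x^7 + 1214x^6 - 1670x^5 + 1343x^4 - 596x^3 + 129x^2 - 10x. The coefficient of x^9 equals -trace(L) = -18, matching the sum of degrees. By the matrix-tree theorem the graph has (1/10) * product of the nonzero eigenvalues = 1 spanning tree. There is one zero in the spectrum, matching the 1 component.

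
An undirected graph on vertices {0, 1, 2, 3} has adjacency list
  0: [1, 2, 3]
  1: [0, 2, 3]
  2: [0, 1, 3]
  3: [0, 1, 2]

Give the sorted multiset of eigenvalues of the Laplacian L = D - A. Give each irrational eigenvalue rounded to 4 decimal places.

[0, 4, 4, 4]

With the vertex order [0, 1, 2, 3], the degrees are [3, 3, 3, 3], giving D = diag(3, 3, 3, 3) and L = D - A. The multiplicity of 0 as a Laplacian eigenvalue equals the number of connected components.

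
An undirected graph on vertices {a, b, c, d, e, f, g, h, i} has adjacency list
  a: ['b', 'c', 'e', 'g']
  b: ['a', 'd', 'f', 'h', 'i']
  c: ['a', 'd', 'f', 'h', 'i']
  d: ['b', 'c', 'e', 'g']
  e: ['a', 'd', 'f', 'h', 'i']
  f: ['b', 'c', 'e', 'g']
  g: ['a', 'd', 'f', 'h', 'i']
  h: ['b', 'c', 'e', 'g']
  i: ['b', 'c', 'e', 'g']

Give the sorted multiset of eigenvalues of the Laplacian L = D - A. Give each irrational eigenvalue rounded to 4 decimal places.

With the vertex order [a, b, c, d, e, f, g, h, i], the degrees are [4, 5, 5, 4, 5, 4, 5, 4, 4], giving D = diag(4, 5, 5, 4, 5, 4, 5, 4, 4) and L = D - A. The multiplicity of 0 as a Laplacian eigenvalue equals the number of connected components. The eigenvalues sum to 40, which equals trace(L) = 2|E|. There is one zero in the spectrum, matching the 1 component.

[0, 4, 4, 4, 4, 5, 5, 5, 9]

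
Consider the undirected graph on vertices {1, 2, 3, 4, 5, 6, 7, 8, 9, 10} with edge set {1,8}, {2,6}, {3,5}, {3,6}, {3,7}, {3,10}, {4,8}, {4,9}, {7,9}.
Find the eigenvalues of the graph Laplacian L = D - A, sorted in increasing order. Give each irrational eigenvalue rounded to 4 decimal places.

[0, 0.1317, 0.5006, 0.7370, 1, 1.6424, 2.3851, 2.7880, 3.6407, 5.1744]

With the vertex order [1, 2, 3, 4, 5, 6, 7, 8, 9, 10], the degrees are [1, 1, 4, 2, 1, 2, 2, 2, 2, 1], giving D = diag(1, 1, 4, 2, 1, 2, 2, 2, 2, 1) and L = D - A. Diagonalising L (or applying a numerical eigensolver to the 10x10 matrix) gives the spectrum above. There is one zero in the spectrum, matching the 1 component.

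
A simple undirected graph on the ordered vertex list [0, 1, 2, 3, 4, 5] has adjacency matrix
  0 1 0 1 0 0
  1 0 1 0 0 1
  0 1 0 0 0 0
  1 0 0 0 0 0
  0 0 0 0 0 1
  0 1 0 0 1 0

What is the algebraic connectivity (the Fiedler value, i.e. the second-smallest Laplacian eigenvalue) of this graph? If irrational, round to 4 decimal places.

0.3820

Reading degrees in the order [0, 1, 2, 3, 4, 5] gives [2, 3, 1, 1, 1, 2]; set D = diag(2, 3, 1, 1, 1, 2) and form L = D - A. The sorted Laplacian eigenvalues are [0, 0.3820, 0.6972, 2, 2.6180, 4.3028]; the algebraic connectivity is the second entry, 0.3820. The eigenvalues sum to 10, which equals trace(L) = 2|E|. By the matrix-tree theorem the graph has (1/6) * product of the nonzero eigenvalues = 1 spanning tree.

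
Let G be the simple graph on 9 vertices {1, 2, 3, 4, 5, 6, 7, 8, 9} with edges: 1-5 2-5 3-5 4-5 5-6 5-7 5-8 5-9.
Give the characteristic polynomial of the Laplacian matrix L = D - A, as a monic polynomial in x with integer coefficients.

x^9 - 16x^8 + 84x^7 - 224x^6 + 350x^5 - 336x^4 + 196x^3 - 64x^2 + 9x

Each diagonal entry of L is the vertex degree and each off-diagonal entry is -1 where an edge is present, 0 otherwise; in the order [1, 2, 3, 4, 5, 6, 7, 8, 9] the diagonal is [1, 1, 1, 1, 8, 1, 1, 1, 1]. The eigenvalues of L are [0, 1, 1, 1, 1, 1, 1, 1, 9]; the characteristic polynomial is the product of (x - lambda_i), which multiplies out to x^9 - 16x^8 + 84x^7 - 224x^6 + 350x^5 - 336x^4 + 196x^3 - 64x^2 + 9x. The coefficient of x^8 equals -trace(L) = -16, matching the sum of degrees. There is one zero in the spectrum, matching the 1 component. The eigenvalues sum to 16, which equals trace(L) = 2|E|.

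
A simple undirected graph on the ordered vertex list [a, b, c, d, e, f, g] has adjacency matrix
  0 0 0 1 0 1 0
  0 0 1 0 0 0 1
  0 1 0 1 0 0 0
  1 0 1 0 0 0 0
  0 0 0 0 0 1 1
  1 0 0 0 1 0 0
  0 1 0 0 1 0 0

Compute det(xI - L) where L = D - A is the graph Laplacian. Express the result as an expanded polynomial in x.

x^7 - 14x^6 + 77x^5 - 210x^4 + 294x^3 - 196x^2 + 49x

Each diagonal entry of L is the vertex degree and each off-diagonal entry is -1 where an edge is present, 0 otherwise; in the order [a, b, c, d, e, f, g] the diagonal is [2, 2, 2, 2, 2, 2, 2]. Computing det(xI - L) by cofactor expansion (or equivalently via sum-over-permutations) gives x^7 - 14x^6 + 77x^5 - 210x^4 + 294x^3 - 196x^2 + 49x. Since p(0) = det(-L) = 0, x divides p(x). The eigenvalues sum to 14, which equals trace(L) = 2|E|. The largest eigenvalue, 3.8019, is at most the vertex count 7.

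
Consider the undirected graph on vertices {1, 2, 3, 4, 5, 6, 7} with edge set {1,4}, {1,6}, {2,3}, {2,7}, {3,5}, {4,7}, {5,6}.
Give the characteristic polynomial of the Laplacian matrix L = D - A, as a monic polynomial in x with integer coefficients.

x^7 - 14x^6 + 77x^5 - 210x^4 + 294x^3 - 196x^2 + 49x

With the vertex order [1, 2, 3, 4, 5, 6, 7], the degrees are [2, 2, 2, 2, 2, 2, 2], giving D = diag(2, 2, 2, 2, 2, 2, 2) and L = D - A. Computing det(xI - L) by cofactor expansion (or equivalently via sum-over-permutations) gives x^7 - 14x^6 + 77x^5 - 210x^4 + 294x^3 - 196x^2 + 49x. Since p(0) = det(-L) = 0, x divides p(x). The eigenvalues sum to 14, which equals trace(L) = 2|E|. The largest eigenvalue, 3.8019, is at most the vertex count 7.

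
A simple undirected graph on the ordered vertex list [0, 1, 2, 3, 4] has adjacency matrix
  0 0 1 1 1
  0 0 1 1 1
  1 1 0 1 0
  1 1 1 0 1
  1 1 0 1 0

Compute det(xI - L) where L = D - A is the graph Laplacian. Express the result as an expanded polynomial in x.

x^5 - 16x^4 + 94x^3 - 240x^2 + 225x

Each diagonal entry of L is the vertex degree and each off-diagonal entry is -1 where an edge is present, 0 otherwise; in the order [0, 1, 2, 3, 4] the diagonal is [3, 3, 3, 4, 3]. The eigenvalues of L are [0, 3, 3, 5, 5]; the characteristic polynomial is the product of (x - lambda_i), which multiplies out to x^5 - 16x^4 + 94x^3 - 240x^2 + 225x. Since p(0) = det(-L) = 0, x divides p(x). By the matrix-tree theorem the graph has (1/5) * product of the nonzero eigenvalues = 45 spanning trees. The largest eigenvalue, 5, is at most the vertex count 5.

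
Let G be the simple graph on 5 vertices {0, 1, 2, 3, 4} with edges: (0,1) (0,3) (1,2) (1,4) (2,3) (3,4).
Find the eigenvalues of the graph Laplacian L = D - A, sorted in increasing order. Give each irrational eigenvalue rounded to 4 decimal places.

Each diagonal entry of L is the vertex degree and each off-diagonal entry is -1 where an edge is present, 0 otherwise; in the order [0, 1, 2, 3, 4] the diagonal is [2, 3, 2, 3, 2]. Diagonalising L (or applying a numerical eigensolver to the 5x5 matrix) gives the spectrum above. The single zero eigenvalue shows the graph is connected.

[0, 2, 2, 3, 5]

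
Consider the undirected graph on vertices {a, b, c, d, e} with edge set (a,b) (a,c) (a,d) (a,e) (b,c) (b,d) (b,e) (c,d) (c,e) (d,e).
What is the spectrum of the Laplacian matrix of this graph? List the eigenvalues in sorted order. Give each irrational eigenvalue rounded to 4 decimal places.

[0, 5, 5, 5, 5]

Each diagonal entry of L is the vertex degree and each off-diagonal entry is -1 where an edge is present, 0 otherwise; in the order [a, b, c, d, e] the diagonal is [4, 4, 4, 4, 4]. Diagonalising L (or applying a numerical eigensolver to the 5x5 matrix) gives the spectrum above. The single zero eigenvalue shows the graph is connected. The largest eigenvalue, 5, is at most the vertex count 5.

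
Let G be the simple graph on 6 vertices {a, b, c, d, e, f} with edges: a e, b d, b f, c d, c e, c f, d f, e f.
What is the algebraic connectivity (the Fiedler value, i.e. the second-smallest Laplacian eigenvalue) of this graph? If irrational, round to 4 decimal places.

Reading degrees in the order [a, b, c, d, e, f] gives [1, 2, 3, 3, 3, 4]; set D = diag(1, 2, 3, 3, 3, 4) and form L = D - A. Computing the eigenvalues of L and sorting gives [0, 0.7312, 2.1353, 3.4659, 4.5494, 5.1183]. The Fiedler value lambda_2 = 0.7312 is strictly positive, so the graph is connected. By the matrix-tree theorem the graph has (1/6) * product of the nonzero eigenvalues = 21 spanning trees.

0.7312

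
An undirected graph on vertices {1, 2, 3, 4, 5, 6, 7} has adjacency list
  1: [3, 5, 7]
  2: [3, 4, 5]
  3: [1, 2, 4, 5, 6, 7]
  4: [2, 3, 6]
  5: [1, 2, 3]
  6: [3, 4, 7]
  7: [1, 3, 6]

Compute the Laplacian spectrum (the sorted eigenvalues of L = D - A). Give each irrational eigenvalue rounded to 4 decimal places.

[0, 2, 2, 4, 4, 5, 7]

Each diagonal entry of L is the vertex degree and each off-diagonal entry is -1 where an edge is present, 0 otherwise; in the order [1, 2, 3, 4, 5, 6, 7] the diagonal is [3, 3, 6, 3, 3, 3, 3]. Since every row of L sums to 0, the all-ones vector is in the kernel and 0 is an eigenvalue. The single zero eigenvalue shows the graph is connected. The eigenvalues sum to 24, which equals trace(L) = 2|E|. There is one zero in the spectrum, matching the 1 component.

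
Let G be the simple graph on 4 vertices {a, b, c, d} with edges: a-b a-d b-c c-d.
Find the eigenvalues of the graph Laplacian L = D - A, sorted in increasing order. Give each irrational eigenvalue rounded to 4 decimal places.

[0, 2, 2, 4]

With the vertex order [a, b, c, d], the degrees are [2, 2, 2, 2], giving D = diag(2, 2, 2, 2) and L = D - A. The multiplicity of 0 as a Laplacian eigenvalue equals the number of connected components.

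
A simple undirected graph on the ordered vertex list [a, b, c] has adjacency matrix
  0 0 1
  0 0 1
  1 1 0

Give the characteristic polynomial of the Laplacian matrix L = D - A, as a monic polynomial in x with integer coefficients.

x^3 - 4x^2 + 3x

With the vertex order [a, b, c], the degrees are [1, 1, 2], giving D = diag(1, 1, 2) and L = D - A. Computing det(xI - L) by cofactor expansion (or equivalently via sum-over-permutations) gives x^3 - 4x^2 + 3x. The constant term is 0 because L is singular (the all-ones vector lies in its kernel). The eigenvalues sum to 4, which equals trace(L) = 2|E|. By the matrix-tree theorem the graph has (1/3) * product of the nonzero eigenvalues = 1 spanning tree.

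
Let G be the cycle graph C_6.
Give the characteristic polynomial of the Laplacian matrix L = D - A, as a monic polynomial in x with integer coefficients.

x^6 - 12x^5 + 54x^4 - 112x^3 + 105x^2 - 36x

The graph has 6 vertices and degree multiset [2, 2, 2, 2, 2, 2]; D is the diagonal matrix of degrees and L = D - A. Computing det(xI - L) by cofactor expansion (or equivalently via sum-over-permutations) gives x^6 - 12x^5 + 54x^4 - 112x^3 + 105x^2 - 36x. The constant term is 0 because L is singular (the all-ones vector lies in its kernel).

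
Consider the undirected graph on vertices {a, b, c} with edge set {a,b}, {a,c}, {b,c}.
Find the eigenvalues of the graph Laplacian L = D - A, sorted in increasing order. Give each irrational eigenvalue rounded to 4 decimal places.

[0, 3, 3]

With the vertex order [a, b, c], the degrees are [2, 2, 2], giving D = diag(2, 2, 2) and L = D - A. Since every row of L sums to 0, the all-ones vector is in the kernel and 0 is an eigenvalue. There is one zero in the spectrum, matching the 1 component.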